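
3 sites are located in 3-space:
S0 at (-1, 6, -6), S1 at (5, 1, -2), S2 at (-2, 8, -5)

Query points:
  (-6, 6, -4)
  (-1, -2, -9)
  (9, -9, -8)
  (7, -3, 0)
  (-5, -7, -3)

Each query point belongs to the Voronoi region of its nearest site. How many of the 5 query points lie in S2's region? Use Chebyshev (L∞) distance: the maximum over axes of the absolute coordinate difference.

(-6, 6, -4) — d to each: S0:5, S1:11, S2:4 → nearest is S2
(-1, -2, -9) — d to each: S0:8, S1:7, S2:10 → nearest is S1
(9, -9, -8) — d to each: S0:15, S1:10, S2:17 → nearest is S1
(7, -3, 0) — d to each: S0:9, S1:4, S2:11 → nearest is S1
(-5, -7, -3) — d to each: S0:13, S1:10, S2:15 → nearest is S1
1 of the 5 points has S2 as nearest.

1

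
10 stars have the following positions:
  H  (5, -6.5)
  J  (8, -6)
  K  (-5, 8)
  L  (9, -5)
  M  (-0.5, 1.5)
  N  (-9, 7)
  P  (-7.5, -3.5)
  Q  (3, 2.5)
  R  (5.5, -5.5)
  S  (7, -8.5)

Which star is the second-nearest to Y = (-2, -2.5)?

P

Squared Euclidean distances:
|YH|² = (-2−5)² + (-2.5−(-6.5))² = 49 + 16 = 65
|YJ|² = (-2−8)² + (-2.5−(-6))² = 100 + 12.25 = 112.25
|YK|² = (-2−(-5))² + (-2.5−8)² = 9 + 110.25 = 119.25
|YL|² = (-2−9)² + (-2.5−(-5))² = 121 + 6.25 = 127.25
|YM|² = (-2−(-0.5))² + (-2.5−1.5)² = 2.25 + 16 = 18.25
|YN|² = (-2−(-9))² + (-2.5−7)² = 49 + 90.25 = 139.25
|YP|² = (-2−(-7.5))² + (-2.5−(-3.5))² = 30.25 + 1 = 31.25
|YQ|² = (-2−3)² + (-2.5−2.5)² = 25 + 25 = 50
|YR|² = (-2−5.5)² + (-2.5−(-5.5))² = 56.25 + 9 = 65.25
|YS|² = (-2−7)² + (-2.5−(-8.5))² = 81 + 36 = 117
Sorted ascending: M, P, Q, … — the second-nearest is P.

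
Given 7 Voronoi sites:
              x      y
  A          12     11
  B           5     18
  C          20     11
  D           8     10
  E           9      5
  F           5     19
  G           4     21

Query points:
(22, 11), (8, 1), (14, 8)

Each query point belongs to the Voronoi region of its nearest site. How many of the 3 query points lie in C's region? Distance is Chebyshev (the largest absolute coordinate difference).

(22, 11) — d to each: A:10, B:17, C:2, D:14, E:13, F:17, G:18 → nearest is C
(8, 1) — d to each: A:10, B:17, C:12, D:9, E:4, F:18, G:20 → nearest is E
(14, 8) — d to each: A:3, B:10, C:6, D:6, E:5, F:11, G:13 → nearest is A
1 of the 3 points has C as nearest.

1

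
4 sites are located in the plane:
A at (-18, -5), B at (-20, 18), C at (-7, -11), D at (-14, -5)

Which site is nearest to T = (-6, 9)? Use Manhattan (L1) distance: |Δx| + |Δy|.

d(T,A) = |-6−(-18)| + |9−(-5)| = 12 + 14 = 26
d(T,B) = |-6−(-20)| + |9−18| = 14 + 9 = 23
d(T,C) = |-6−(-7)| + |9−(-11)| = 1 + 20 = 21
d(T,D) = |-6−(-14)| + |9−(-5)| = 8 + 14 = 22
C is nearest.

C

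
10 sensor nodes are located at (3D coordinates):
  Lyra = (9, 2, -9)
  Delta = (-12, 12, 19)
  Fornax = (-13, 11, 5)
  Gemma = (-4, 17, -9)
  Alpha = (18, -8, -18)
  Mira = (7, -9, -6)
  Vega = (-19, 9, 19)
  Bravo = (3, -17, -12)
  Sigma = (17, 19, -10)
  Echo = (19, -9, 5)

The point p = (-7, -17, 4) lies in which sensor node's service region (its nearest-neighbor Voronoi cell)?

Compare squared distances (the ordering matches that of the actual distances):
d²(p, Lyra) = (-7−9)² + (-17−2)² + (4−(-9))² = 256 + 361 + 169 = 786
d²(p, Delta) = (-7−(-12))² + (-17−12)² + (4−19)² = 25 + 841 + 225 = 1091
d²(p, Fornax) = (-7−(-13))² + (-17−11)² + (4−5)² = 36 + 784 + 1 = 821
d²(p, Gemma) = (-7−(-4))² + (-17−17)² + (4−(-9))² = 9 + 1156 + 169 = 1334
d²(p, Alpha) = (-7−18)² + (-17−(-8))² + (4−(-18))² = 625 + 81 + 484 = 1190
d²(p, Mira) = (-7−7)² + (-17−(-9))² + (4−(-6))² = 196 + 64 + 100 = 360
d²(p, Vega) = (-7−(-19))² + (-17−9)² + (4−19)² = 144 + 676 + 225 = 1045
d²(p, Bravo) = (-7−3)² + (-17−(-17))² + (4−(-12))² = 100 + 0 + 256 = 356
d²(p, Sigma) = (-7−17)² + (-17−19)² + (4−(-10))² = 576 + 1296 + 196 = 2068
d²(p, Echo) = (-7−19)² + (-17−(-9))² + (4−5)² = 676 + 64 + 1 = 741
Bravo is nearest.

Bravo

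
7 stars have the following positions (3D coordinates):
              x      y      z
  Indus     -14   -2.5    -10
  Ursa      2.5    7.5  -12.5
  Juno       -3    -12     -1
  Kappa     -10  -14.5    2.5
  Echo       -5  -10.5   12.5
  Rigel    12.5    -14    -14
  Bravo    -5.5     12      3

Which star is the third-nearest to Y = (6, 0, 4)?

Compare squared distances (the ordering matches that of the actual distances):
d²(Y, Indus) = (6−(-14))² + (0−(-2.5))² + (4−(-10))² = 400 + 6.25 + 196 = 602.25
d²(Y, Ursa) = (6−2.5)² + (0−7.5)² + (4−(-12.5))² = 12.25 + 56.25 + 272.25 = 340.75
d²(Y, Juno) = (6−(-3))² + (0−(-12))² + (4−(-1))² = 81 + 144 + 25 = 250
d²(Y, Kappa) = (6−(-10))² + (0−(-14.5))² + (4−2.5)² = 256 + 210.25 + 2.25 = 468.5
d²(Y, Echo) = (6−(-5))² + (0−(-10.5))² + (4−12.5)² = 121 + 110.25 + 72.25 = 303.5
d²(Y, Rigel) = (6−12.5)² + (0−(-14))² + (4−(-14))² = 42.25 + 196 + 324 = 562.25
d²(Y, Bravo) = (6−(-5.5))² + (0−12)² + (4−3)² = 132.25 + 144 + 1 = 277.25
Sorted ascending: Juno, Bravo, Echo, Ursa, … — the third-nearest is Echo.

Echo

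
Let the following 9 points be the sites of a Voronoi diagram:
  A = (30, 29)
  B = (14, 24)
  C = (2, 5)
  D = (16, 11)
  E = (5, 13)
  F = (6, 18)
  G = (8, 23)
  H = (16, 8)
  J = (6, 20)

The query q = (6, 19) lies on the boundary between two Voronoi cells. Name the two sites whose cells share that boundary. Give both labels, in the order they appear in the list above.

F and J

Squared distances from q to each site:
|qA|² = 576 + 100 = 676
|qB|² = 64 + 25 = 89
|qC|² = 16 + 196 = 212
|qD|² = 100 + 64 = 164
|qE|² = 1 + 36 = 37
|qF|² = 0 + 1 = 1
|qG|² = 4 + 16 = 20
|qH|² = 100 + 121 = 221
|qJ|² = 0 + 1 = 1
q is equidistant from F and J (both at squared distance 1), and every other site is strictly farther — so q lies on the F–J Voronoi edge.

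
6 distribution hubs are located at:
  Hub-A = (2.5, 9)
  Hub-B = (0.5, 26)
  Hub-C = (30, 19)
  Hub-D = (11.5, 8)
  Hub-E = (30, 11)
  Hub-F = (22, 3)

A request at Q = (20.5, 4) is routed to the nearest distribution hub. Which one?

Since √ is increasing, it suffices to compare squared distances:
d²(Q, Hub-A) = (20.5−2.5)² + (4−9)² = 324 + 25 = 349
d²(Q, Hub-B) = (20.5−0.5)² + (4−26)² = 400 + 484 = 884
d²(Q, Hub-C) = (20.5−30)² + (4−19)² = 90.25 + 225 = 315.25
d²(Q, Hub-D) = (20.5−11.5)² + (4−8)² = 81 + 16 = 97
d²(Q, Hub-E) = (20.5−30)² + (4−11)² = 90.25 + 49 = 139.25
d²(Q, Hub-F) = (20.5−22)² + (4−3)² = 2.25 + 1 = 3.25
Hub-F is nearest.

Hub-F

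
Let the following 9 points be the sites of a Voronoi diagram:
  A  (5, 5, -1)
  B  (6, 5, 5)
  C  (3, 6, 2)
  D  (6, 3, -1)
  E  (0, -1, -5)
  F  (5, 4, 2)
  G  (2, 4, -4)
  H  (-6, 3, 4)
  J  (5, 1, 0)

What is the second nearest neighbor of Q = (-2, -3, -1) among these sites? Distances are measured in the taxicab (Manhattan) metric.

d(Q,A) = 7 + 8 + 0 = 15
d(Q,B) = 8 + 8 + 6 = 22
d(Q,C) = 5 + 9 + 3 = 17
d(Q,D) = 8 + 6 + 0 = 14
d(Q,E) = 2 + 2 + 4 = 8
d(Q,F) = 7 + 7 + 3 = 17
d(Q,G) = 4 + 7 + 3 = 14
d(Q,H) = 4 + 6 + 5 = 15
d(Q,J) = 7 + 4 + 1 = 12
Sorted ascending: E, J, D, … — the second-nearest is J.

J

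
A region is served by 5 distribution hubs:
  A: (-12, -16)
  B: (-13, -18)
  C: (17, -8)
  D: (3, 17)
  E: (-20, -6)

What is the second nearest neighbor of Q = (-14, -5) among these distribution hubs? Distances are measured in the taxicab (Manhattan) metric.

d(Q,A) = |-14−(-12)| + |-5−(-16)| = 2 + 11 = 13
d(Q,B) = |-14−(-13)| + |-5−(-18)| = 1 + 13 = 14
d(Q,C) = |-14−17| + |-5−(-8)| = 31 + 3 = 34
d(Q,D) = |-14−3| + |-5−17| = 17 + 22 = 39
d(Q,E) = |-14−(-20)| + |-5−(-6)| = 6 + 1 = 7
Sorted ascending: E, A, B, … — the second-nearest is A.

A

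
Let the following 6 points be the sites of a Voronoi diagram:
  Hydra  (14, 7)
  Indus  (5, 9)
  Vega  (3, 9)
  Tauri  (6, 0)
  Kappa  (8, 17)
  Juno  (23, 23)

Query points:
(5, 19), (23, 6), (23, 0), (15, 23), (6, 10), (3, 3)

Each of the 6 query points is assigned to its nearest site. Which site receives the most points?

(5, 19) — d² to each: Hydra:225, Indus:100, Vega:104, Tauri:362, Kappa:13, Juno:340 → nearest is Kappa
(23, 6) — d² to each: Hydra:82, Indus:333, Vega:409, Tauri:325, Kappa:346, Juno:289 → nearest is Hydra
(23, 0) — d² to each: Hydra:130, Indus:405, Vega:481, Tauri:289, Kappa:514, Juno:529 → nearest is Hydra
(15, 23) — d² to each: Hydra:257, Indus:296, Vega:340, Tauri:610, Kappa:85, Juno:64 → nearest is Juno
(6, 10) — d² to each: Hydra:73, Indus:2, Vega:10, Tauri:100, Kappa:53, Juno:458 → nearest is Indus
(3, 3) — d² to each: Hydra:137, Indus:40, Vega:36, Tauri:18, Kappa:221, Juno:800 → nearest is Tauri
Tally — Hydra:2, Indus:1, Tauri:1, Kappa:1, Juno:1. Hydra captures the most (2).

Hydra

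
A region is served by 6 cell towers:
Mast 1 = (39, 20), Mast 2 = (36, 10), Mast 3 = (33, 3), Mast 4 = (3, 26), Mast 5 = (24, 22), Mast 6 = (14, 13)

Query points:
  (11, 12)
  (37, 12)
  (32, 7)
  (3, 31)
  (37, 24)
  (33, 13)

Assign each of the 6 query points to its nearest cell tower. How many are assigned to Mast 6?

1

(11, 12) — d² to each: Mast 1:848, Mast 2:629, Mast 3:565, Mast 4:260, Mast 5:269, Mast 6:10 → nearest is Mast 6
(37, 12) — d² to each: Mast 1:68, Mast 2:5, Mast 3:97, Mast 4:1352, Mast 5:269, Mast 6:530 → nearest is Mast 2
(32, 7) — d² to each: Mast 1:218, Mast 2:25, Mast 3:17, Mast 4:1202, Mast 5:289, Mast 6:360 → nearest is Mast 3
(3, 31) — d² to each: Mast 1:1417, Mast 2:1530, Mast 3:1684, Mast 4:25, Mast 5:522, Mast 6:445 → nearest is Mast 4
(37, 24) — d² to each: Mast 1:20, Mast 2:197, Mast 3:457, Mast 4:1160, Mast 5:173, Mast 6:650 → nearest is Mast 1
(33, 13) — d² to each: Mast 1:85, Mast 2:18, Mast 3:100, Mast 4:1069, Mast 5:162, Mast 6:361 → nearest is Mast 2
1 of the 6 points has Mast 6 as nearest.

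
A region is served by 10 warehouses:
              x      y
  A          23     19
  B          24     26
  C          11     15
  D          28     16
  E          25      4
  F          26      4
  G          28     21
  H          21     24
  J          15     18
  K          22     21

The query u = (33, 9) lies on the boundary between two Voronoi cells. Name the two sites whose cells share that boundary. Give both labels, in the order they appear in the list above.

Squared distances from u to each site:
|uA|² = 100 + 100 = 200
|uB|² = 81 + 289 = 370
|uC|² = 484 + 36 = 520
|uD|² = 25 + 49 = 74
|uE|² = 64 + 25 = 89
|uF|² = 49 + 25 = 74
|uG|² = 25 + 144 = 169
|uH|² = 144 + 225 = 369
|uJ|² = 324 + 81 = 405
|uK|² = 121 + 144 = 265
u is equidistant from D and F (both at squared distance 74), and every other site is strictly farther — so u lies on the D–F Voronoi edge.

D and F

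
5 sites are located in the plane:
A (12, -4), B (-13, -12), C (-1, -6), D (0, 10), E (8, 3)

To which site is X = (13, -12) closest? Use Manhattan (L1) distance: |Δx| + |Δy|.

A

d(X,A) = |13−12| + |-12−(-4)| = 1 + 8 = 9
d(X,B) = |13−(-13)| + |-12−(-12)| = 26 + 0 = 26
d(X,C) = |13−(-1)| + |-12−(-6)| = 14 + 6 = 20
d(X,D) = |13−0| + |-12−10| = 13 + 22 = 35
d(X,E) = |13−8| + |-12−3| = 5 + 15 = 20
A is nearest.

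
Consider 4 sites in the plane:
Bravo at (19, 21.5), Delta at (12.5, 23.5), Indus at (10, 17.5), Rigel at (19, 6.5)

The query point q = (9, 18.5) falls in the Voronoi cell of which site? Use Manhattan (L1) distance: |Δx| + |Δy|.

Indus

d(q, Bravo) = |9−19| + |18.5−21.5| = 10 + 3 = 13
d(q, Delta) = |9−12.5| + |18.5−23.5| = 3.5 + 5 = 8.5
d(q, Indus) = |9−10| + |18.5−17.5| = 1 + 1 = 2
d(q, Rigel) = |9−19| + |18.5−6.5| = 10 + 12 = 22
Minimum is at Indus.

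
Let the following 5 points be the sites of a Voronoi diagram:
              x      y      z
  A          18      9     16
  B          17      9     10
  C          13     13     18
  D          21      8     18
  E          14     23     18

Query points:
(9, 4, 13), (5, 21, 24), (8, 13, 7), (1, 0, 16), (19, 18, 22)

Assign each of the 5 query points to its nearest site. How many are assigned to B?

2

(9, 4, 13) — d² to each: A:115, B:98, C:122, D:185, E:411 → nearest is B
(5, 21, 24) — d² to each: A:377, B:484, C:164, D:461, E:121 → nearest is E
(8, 13, 7) — d² to each: A:197, B:106, C:146, D:315, E:257 → nearest is B
(1, 0, 16) — d² to each: A:370, B:373, C:317, D:468, E:702 → nearest is C
(19, 18, 22) — d² to each: A:118, B:229, C:77, D:120, E:66 → nearest is E
2 of the 5 points have B as nearest.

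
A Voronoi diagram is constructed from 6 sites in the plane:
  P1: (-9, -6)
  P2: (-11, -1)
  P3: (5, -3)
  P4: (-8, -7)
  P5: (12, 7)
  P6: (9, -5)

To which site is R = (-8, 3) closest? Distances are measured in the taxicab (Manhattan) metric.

d(R,P1) = |-8−(-9)| + |3−(-6)| = 1 + 9 = 10
d(R,P2) = |-8−(-11)| + |3−(-1)| = 3 + 4 = 7
d(R,P3) = |-8−5| + |3−(-3)| = 13 + 6 = 19
d(R,P4) = |-8−(-8)| + |3−(-7)| = 0 + 10 = 10
d(R,P5) = |-8−12| + |3−7| = 20 + 4 = 24
d(R,P6) = |-8−9| + |3−(-5)| = 17 + 8 = 25
The smallest is to P2, so R lies in the Voronoi region of P2.

P2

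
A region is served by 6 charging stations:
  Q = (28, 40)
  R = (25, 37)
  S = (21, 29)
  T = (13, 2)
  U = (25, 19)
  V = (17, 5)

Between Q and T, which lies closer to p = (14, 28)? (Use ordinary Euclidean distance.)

Q

Compare squared distances:
|pQ|² = (14−28)² + (28−40)² = 196 + 144 = 340
|pT|² = (14−13)² + (28−2)² = 1 + 676 = 677
340 < 677, so Q is closer.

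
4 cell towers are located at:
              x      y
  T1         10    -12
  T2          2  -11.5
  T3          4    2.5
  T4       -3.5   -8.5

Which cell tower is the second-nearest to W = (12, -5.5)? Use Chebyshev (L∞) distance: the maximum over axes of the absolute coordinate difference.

T3

d(W,T1) = max(2, 6.5) = 6.5
d(W,T2) = max(10, 6) = 10
d(W,T3) = max(8, 8) = 8
d(W,T4) = max(15.5, 3) = 15.5
Sorted ascending: T1, T3, T2, … — the second-nearest is T3.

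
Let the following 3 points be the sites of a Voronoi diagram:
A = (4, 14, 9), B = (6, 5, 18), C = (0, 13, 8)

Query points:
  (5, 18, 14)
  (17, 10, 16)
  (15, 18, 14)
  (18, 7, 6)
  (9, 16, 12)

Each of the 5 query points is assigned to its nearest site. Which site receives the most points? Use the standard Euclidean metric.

(5, 18, 14) — d² to each: A:42, B:186, C:86 → nearest is A
(17, 10, 16) — d² to each: A:234, B:150, C:362 → nearest is B
(15, 18, 14) — d² to each: A:162, B:266, C:286 → nearest is A
(18, 7, 6) — d² to each: A:254, B:292, C:364 → nearest is A
(9, 16, 12) — d² to each: A:38, B:166, C:106 → nearest is A
Tally — A:4, B:1. A captures the most (4).

A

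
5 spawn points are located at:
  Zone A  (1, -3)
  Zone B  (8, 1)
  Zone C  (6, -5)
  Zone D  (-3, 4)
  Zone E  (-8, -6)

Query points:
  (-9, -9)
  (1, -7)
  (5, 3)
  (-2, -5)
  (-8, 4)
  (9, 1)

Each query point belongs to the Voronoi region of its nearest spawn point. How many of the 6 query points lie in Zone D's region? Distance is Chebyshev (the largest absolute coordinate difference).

1

(-9, -9) — d to each: Zone A:10, Zone B:17, Zone C:15, Zone D:13, Zone E:3 → nearest is Zone E
(1, -7) — d to each: Zone A:4, Zone B:8, Zone C:5, Zone D:11, Zone E:9 → nearest is Zone A
(5, 3) — d to each: Zone A:6, Zone B:3, Zone C:8, Zone D:8, Zone E:13 → nearest is Zone B
(-2, -5) — d to each: Zone A:3, Zone B:10, Zone C:8, Zone D:9, Zone E:6 → nearest is Zone A
(-8, 4) — d to each: Zone A:9, Zone B:16, Zone C:14, Zone D:5, Zone E:10 → nearest is Zone D
(9, 1) — d to each: Zone A:8, Zone B:1, Zone C:6, Zone D:12, Zone E:17 → nearest is Zone B
1 of the 6 points has Zone D as nearest.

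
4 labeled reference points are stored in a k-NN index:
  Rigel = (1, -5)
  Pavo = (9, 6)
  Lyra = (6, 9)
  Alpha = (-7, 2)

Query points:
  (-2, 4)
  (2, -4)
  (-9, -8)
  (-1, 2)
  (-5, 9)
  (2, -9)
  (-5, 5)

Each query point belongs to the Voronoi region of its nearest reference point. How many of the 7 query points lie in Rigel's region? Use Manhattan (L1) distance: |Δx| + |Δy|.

2

(-2, 4) — d to each: Rigel:12, Pavo:13, Lyra:13, Alpha:7 → nearest is Alpha
(2, -4) — d to each: Rigel:2, Pavo:17, Lyra:17, Alpha:15 → nearest is Rigel
(-9, -8) — d to each: Rigel:13, Pavo:32, Lyra:32, Alpha:12 → nearest is Alpha
(-1, 2) — d to each: Rigel:9, Pavo:14, Lyra:14, Alpha:6 → nearest is Alpha
(-5, 9) — d to each: Rigel:20, Pavo:17, Lyra:11, Alpha:9 → nearest is Alpha
(2, -9) — d to each: Rigel:5, Pavo:22, Lyra:22, Alpha:20 → nearest is Rigel
(-5, 5) — d to each: Rigel:16, Pavo:15, Lyra:15, Alpha:5 → nearest is Alpha
2 of the 7 points have Rigel as nearest.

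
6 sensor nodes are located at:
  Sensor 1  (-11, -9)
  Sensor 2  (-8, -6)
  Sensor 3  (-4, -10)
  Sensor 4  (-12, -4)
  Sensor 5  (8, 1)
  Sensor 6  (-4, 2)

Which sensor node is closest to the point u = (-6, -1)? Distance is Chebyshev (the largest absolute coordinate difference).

d(u, Sensor 1) = max(5, 8) = 8
d(u, Sensor 2) = max(2, 5) = 5
d(u, Sensor 3) = max(2, 9) = 9
d(u, Sensor 4) = max(6, 3) = 6
d(u, Sensor 5) = max(14, 2) = 14
d(u, Sensor 6) = max(2, 3) = 3
Minimum is at Sensor 6.

Sensor 6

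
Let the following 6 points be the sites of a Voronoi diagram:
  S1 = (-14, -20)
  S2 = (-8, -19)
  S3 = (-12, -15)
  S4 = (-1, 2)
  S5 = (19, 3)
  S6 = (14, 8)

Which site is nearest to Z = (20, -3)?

Since √ is increasing, it suffices to compare squared distances:
|ZS1|² = (20−(-14))² + (-3−(-20))² = 1156 + 289 = 1445
|ZS2|² = (20−(-8))² + (-3−(-19))² = 784 + 256 = 1040
|ZS3|² = (20−(-12))² + (-3−(-15))² = 1024 + 144 = 1168
|ZS4|² = (20−(-1))² + (-3−2)² = 441 + 25 = 466
|ZS5|² = (20−19)² + (-3−3)² = 1 + 36 = 37
|ZS6|² = (20−14)² + (-3−8)² = 36 + 121 = 157
Minimum is at S5.

S5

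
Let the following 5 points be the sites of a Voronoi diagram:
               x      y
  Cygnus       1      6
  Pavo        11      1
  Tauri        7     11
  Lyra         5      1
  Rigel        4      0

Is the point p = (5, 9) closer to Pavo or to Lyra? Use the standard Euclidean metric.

Lyra

Compare squared distances:
d²(p, Pavo) = (5−11)² + (9−1)² = 36 + 64 = 100
d²(p, Lyra) = (5−5)² + (9−1)² = 0 + 64 = 64
100 > 64, so Lyra is closer.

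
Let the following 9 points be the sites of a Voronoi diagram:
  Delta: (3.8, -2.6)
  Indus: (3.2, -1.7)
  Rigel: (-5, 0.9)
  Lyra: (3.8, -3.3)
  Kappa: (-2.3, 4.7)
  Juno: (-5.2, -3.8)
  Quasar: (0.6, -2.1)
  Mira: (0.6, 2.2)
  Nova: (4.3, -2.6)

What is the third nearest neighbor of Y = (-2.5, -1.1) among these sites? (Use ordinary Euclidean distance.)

Juno

Compare squared distances (the ordering matches that of the actual distances):
d²(Y, Delta) = 39.69 + 2.25 = 41.94
d²(Y, Indus) = 32.49 + 0.36 = 32.85
d²(Y, Rigel) = 6.25 + 4 = 10.25
d²(Y, Lyra) = 39.69 + 4.84 = 44.53
d²(Y, Kappa) = 0.04 + 33.64 = 33.68
d²(Y, Juno) = 7.29 + 7.29 = 14.58
d²(Y, Quasar) = 9.61 + 1 = 10.61
d²(Y, Mira) = 9.61 + 10.89 = 20.5
d²(Y, Nova) = 46.24 + 2.25 = 48.49
Sorted ascending: Rigel, Quasar, Juno, Mira, … — the third-nearest is Juno.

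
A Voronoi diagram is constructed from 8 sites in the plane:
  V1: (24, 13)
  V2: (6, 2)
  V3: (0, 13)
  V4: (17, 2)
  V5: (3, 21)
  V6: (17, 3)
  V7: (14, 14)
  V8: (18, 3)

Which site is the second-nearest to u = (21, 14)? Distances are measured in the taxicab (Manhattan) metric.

V7

d(u,V1) = 3 + 1 = 4
d(u,V2) = 15 + 12 = 27
d(u,V3) = 21 + 1 = 22
d(u,V4) = 4 + 12 = 16
d(u,V5) = 18 + 7 = 25
d(u,V6) = 4 + 11 = 15
d(u,V7) = 7 + 0 = 7
d(u,V8) = 3 + 11 = 14
Sorted ascending: V1, V7, V8, … — the second-nearest is V7.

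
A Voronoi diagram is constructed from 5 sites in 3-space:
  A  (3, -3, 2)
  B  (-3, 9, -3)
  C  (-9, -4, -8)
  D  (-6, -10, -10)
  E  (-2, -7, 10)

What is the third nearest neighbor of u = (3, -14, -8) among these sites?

Compare squared distances (the ordering matches that of the actual distances):
|uA|² = 0 + 121 + 100 = 221
|uB|² = 36 + 529 + 25 = 590
|uC|² = 144 + 100 + 0 = 244
|uD|² = 81 + 16 + 4 = 101
|uE|² = 25 + 49 + 324 = 398
Sorted ascending: D, A, C, E, … — the third-nearest is C.

C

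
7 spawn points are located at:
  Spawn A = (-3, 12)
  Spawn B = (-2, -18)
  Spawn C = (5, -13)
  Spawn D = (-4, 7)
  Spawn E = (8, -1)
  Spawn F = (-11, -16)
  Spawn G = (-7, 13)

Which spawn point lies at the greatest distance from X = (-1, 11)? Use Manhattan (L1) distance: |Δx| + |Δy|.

Spawn F

d(X, Spawn A) = 2 + 1 = 3
d(X, Spawn B) = 1 + 29 = 30
d(X, Spawn C) = 6 + 24 = 30
d(X, Spawn D) = 3 + 4 = 7
d(X, Spawn E) = 9 + 12 = 21
d(X, Spawn F) = 10 + 27 = 37
d(X, Spawn G) = 6 + 2 = 8
The largest is to Spawn F.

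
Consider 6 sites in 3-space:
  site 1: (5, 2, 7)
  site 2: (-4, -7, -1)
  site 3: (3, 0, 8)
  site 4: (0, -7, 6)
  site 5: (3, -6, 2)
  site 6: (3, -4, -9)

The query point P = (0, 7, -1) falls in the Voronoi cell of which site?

Since √ is increasing, it suffices to compare squared distances:
d²(P, site 1) = (0−5)² + (7−2)² + (-1−7)² = 25 + 25 + 64 = 114
d²(P, site 2) = (0−(-4))² + (7−(-7))² + (-1−(-1))² = 16 + 196 + 0 = 212
d²(P, site 3) = (0−3)² + (7−0)² + (-1−8)² = 9 + 49 + 81 = 139
d²(P, site 4) = (0−0)² + (7−(-7))² + (-1−6)² = 0 + 196 + 49 = 245
d²(P, site 5) = (0−3)² + (7−(-6))² + (-1−2)² = 9 + 169 + 9 = 187
d²(P, site 6) = (0−3)² + (7−(-4))² + (-1−(-9))² = 9 + 121 + 64 = 194
Minimum is at site 1.

site 1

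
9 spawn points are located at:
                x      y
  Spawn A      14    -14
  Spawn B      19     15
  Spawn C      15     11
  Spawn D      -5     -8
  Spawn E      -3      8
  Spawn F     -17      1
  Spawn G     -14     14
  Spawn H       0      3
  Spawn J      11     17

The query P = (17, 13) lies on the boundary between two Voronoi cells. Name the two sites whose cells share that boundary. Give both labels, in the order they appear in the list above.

Squared distances from P to each site:
d²(P, Spawn A) = 9 + 729 = 738
d²(P, Spawn B) = 4 + 4 = 8
d²(P, Spawn C) = 4 + 4 = 8
d²(P, Spawn D) = 484 + 441 = 925
d²(P, Spawn E) = 400 + 25 = 425
d²(P, Spawn F) = 1156 + 144 = 1300
d²(P, Spawn G) = 961 + 1 = 962
d²(P, Spawn H) = 289 + 100 = 389
d²(P, Spawn J) = 36 + 16 = 52
P is equidistant from Spawn B and Spawn C (both at squared distance 8), and every other site is strictly farther — so P lies on the Spawn B–Spawn C Voronoi edge.

Spawn B and Spawn C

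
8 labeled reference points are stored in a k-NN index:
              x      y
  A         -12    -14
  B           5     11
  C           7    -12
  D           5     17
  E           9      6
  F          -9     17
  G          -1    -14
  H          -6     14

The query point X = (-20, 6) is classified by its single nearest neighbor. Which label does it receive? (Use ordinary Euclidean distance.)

Since √ is increasing, it suffices to compare squared distances:
|XA|² = (-20−(-12))² + (6−(-14))² = 64 + 400 = 464
|XB|² = (-20−5)² + (6−11)² = 625 + 25 = 650
|XC|² = (-20−7)² + (6−(-12))² = 729 + 324 = 1053
|XD|² = (-20−5)² + (6−17)² = 625 + 121 = 746
|XE|² = (-20−9)² + (6−6)² = 841 + 0 = 841
|XF|² = (-20−(-9))² + (6−17)² = 121 + 121 = 242
|XG|² = (-20−(-1))² + (6−(-14))² = 361 + 400 = 761
|XH|² = (-20−(-6))² + (6−14)² = 196 + 64 = 260
Minimum is at F.

F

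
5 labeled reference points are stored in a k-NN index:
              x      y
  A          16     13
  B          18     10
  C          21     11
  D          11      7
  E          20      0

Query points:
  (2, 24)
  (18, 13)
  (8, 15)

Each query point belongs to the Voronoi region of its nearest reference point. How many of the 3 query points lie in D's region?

0

(2, 24) — d² to each: A:317, B:452, C:530, D:370, E:900 → nearest is A
(18, 13) — d² to each: A:4, B:9, C:13, D:85, E:173 → nearest is A
(8, 15) — d² to each: A:68, B:125, C:185, D:73, E:369 → nearest is A
0 of the 3 points have D as nearest.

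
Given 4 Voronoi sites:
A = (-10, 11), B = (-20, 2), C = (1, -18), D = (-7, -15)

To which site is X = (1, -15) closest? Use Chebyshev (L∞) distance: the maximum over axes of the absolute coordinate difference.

C

d(X,A) = max(11, 26) = 26
d(X,B) = max(21, 17) = 21
d(X,C) = max(0, 3) = 3
d(X,D) = max(8, 0) = 8
C is nearest.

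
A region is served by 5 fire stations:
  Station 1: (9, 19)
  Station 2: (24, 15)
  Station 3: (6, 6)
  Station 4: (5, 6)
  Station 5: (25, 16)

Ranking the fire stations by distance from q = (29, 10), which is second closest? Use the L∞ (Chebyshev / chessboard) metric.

d(q, Station 1) = max(20, 9) = 20
d(q, Station 2) = max(5, 5) = 5
d(q, Station 3) = max(23, 4) = 23
d(q, Station 4) = max(24, 4) = 24
d(q, Station 5) = max(4, 6) = 6
Sorted ascending: Station 2, Station 5, Station 1, … — the second-nearest is Station 5.

Station 5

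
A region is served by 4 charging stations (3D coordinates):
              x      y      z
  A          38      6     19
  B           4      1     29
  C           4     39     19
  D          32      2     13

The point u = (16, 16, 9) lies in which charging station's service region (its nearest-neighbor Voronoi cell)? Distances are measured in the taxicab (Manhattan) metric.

D

d(u,A) = |16−38| + |16−6| + |9−19| = 22 + 10 + 10 = 42
d(u,B) = |16−4| + |16−1| + |9−29| = 12 + 15 + 20 = 47
d(u,C) = |16−4| + |16−39| + |9−19| = 12 + 23 + 10 = 45
d(u,D) = |16−32| + |16−2| + |9−13| = 16 + 14 + 4 = 34
D is nearest.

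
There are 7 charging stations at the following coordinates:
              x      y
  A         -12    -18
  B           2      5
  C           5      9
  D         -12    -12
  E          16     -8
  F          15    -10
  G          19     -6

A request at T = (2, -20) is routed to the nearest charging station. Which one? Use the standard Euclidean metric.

Squared Euclidean distances:
|TA|² = 196 + 4 = 200
|TB|² = 0 + 625 = 625
|TC|² = 9 + 841 = 850
|TD|² = 196 + 64 = 260
|TE|² = 196 + 144 = 340
|TF|² = 169 + 100 = 269
|TG|² = 289 + 196 = 485
The smallest is to A, so T lies in the Voronoi region of A.

A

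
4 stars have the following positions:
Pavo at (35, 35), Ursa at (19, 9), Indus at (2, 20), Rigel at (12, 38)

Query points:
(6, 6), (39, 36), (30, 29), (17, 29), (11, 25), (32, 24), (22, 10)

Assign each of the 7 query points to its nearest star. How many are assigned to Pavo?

(6, 6) — d² to each: Pavo:1682, Ursa:178, Indus:212, Rigel:1060 → nearest is Ursa
(39, 36) — d² to each: Pavo:17, Ursa:1129, Indus:1625, Rigel:733 → nearest is Pavo
(30, 29) — d² to each: Pavo:61, Ursa:521, Indus:865, Rigel:405 → nearest is Pavo
(17, 29) — d² to each: Pavo:360, Ursa:404, Indus:306, Rigel:106 → nearest is Rigel
(11, 25) — d² to each: Pavo:676, Ursa:320, Indus:106, Rigel:170 → nearest is Indus
(32, 24) — d² to each: Pavo:130, Ursa:394, Indus:916, Rigel:596 → nearest is Pavo
(22, 10) — d² to each: Pavo:794, Ursa:10, Indus:500, Rigel:884 → nearest is Ursa
3 of the 7 points have Pavo as nearest.

3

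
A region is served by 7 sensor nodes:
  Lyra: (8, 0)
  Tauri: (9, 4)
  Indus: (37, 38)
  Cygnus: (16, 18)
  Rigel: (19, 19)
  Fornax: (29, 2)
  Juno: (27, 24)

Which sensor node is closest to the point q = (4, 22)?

Since √ is increasing, it suffices to compare squared distances:
d²(q, Lyra) = (4−8)² + (22−0)² = 16 + 484 = 500
d²(q, Tauri) = (4−9)² + (22−4)² = 25 + 324 = 349
d²(q, Indus) = (4−37)² + (22−38)² = 1089 + 256 = 1345
d²(q, Cygnus) = (4−16)² + (22−18)² = 144 + 16 = 160
d²(q, Rigel) = (4−19)² + (22−19)² = 225 + 9 = 234
d²(q, Fornax) = (4−29)² + (22−2)² = 625 + 400 = 1025
d²(q, Juno) = (4−27)² + (22−24)² = 529 + 4 = 533
The smallest is to Cygnus, so q lies in the Voronoi region of Cygnus.

Cygnus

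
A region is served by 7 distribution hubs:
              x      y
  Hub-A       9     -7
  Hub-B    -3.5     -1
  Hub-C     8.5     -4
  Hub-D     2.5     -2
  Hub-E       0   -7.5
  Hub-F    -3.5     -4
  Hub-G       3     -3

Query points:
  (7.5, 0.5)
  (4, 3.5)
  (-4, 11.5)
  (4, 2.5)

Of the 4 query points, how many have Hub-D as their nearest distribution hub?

2

(7.5, 0.5) — d² to each: Hub-A:58.5, Hub-B:123.25, Hub-C:21.25, Hub-D:31.25, Hub-E:120.25, Hub-F:141.25, Hub-G:32.5 → nearest is Hub-C
(4, 3.5) — d² to each: Hub-A:135.25, Hub-B:76.5, Hub-C:76.5, Hub-D:32.5, Hub-E:137, Hub-F:112.5, Hub-G:43.25 → nearest is Hub-D
(-4, 11.5) — d² to each: Hub-A:511.25, Hub-B:156.5, Hub-C:396.5, Hub-D:224.5, Hub-E:377, Hub-F:240.5, Hub-G:259.25 → nearest is Hub-B
(4, 2.5) — d² to each: Hub-A:115.25, Hub-B:68.5, Hub-C:62.5, Hub-D:22.5, Hub-E:116, Hub-F:98.5, Hub-G:31.25 → nearest is Hub-D
2 of the 4 points have Hub-D as nearest.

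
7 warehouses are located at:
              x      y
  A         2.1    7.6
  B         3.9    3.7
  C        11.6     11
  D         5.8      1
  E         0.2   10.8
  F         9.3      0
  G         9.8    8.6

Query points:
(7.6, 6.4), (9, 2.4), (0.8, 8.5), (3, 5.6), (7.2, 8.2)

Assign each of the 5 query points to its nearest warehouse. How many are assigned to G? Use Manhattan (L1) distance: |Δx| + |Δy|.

2

(7.6, 6.4) — d to each: A:6.7, B:6.4, C:8.6, D:7.2, E:11.8, F:8.1, G:4.4 → nearest is G
(9, 2.4) — d to each: A:12.1, B:6.4, C:11.2, D:4.6, E:17.2, F:2.7, G:7 → nearest is F
(0.8, 8.5) — d to each: A:2.2, B:7.9, C:13.3, D:12.5, E:2.9, F:17, G:9.1 → nearest is A
(3, 5.6) — d to each: A:2.9, B:2.8, C:14, D:7.4, E:8, F:11.9, G:9.8 → nearest is B
(7.2, 8.2) — d to each: A:5.7, B:7.8, C:7.2, D:8.6, E:9.6, F:10.3, G:3 → nearest is G
2 of the 5 points have G as nearest.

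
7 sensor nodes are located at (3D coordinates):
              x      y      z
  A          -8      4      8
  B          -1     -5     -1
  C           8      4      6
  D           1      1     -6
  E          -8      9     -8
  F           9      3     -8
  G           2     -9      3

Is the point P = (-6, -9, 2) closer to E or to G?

G

Compare squared distances:
|PE|² = (-6−(-8))² + (-9−9)² + (2−(-8))² = 4 + 324 + 100 = 428
|PG|² = (-6−2)² + (-9−(-9))² + (2−3)² = 64 + 0 + 1 = 65
428 > 65, so G is closer.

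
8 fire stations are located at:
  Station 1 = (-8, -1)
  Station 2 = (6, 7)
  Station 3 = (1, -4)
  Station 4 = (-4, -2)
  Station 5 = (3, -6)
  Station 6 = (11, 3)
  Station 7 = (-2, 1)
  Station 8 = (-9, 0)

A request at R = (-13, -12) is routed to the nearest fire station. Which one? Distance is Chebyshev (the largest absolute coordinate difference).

Station 4

d(R, Station 1) = max(5, 11) = 11
d(R, Station 2) = max(19, 19) = 19
d(R, Station 3) = max(14, 8) = 14
d(R, Station 4) = max(9, 10) = 10
d(R, Station 5) = max(16, 6) = 16
d(R, Station 6) = max(24, 15) = 24
d(R, Station 7) = max(11, 13) = 13
d(R, Station 8) = max(4, 12) = 12
Minimum is at Station 4.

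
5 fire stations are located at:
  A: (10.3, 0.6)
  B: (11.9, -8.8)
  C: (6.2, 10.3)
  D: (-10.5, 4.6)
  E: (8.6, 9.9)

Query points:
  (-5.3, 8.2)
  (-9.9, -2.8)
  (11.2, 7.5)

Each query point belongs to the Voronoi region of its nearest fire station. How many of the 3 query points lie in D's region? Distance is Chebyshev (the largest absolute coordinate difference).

2

(-5.3, 8.2) — d to each: A:15.6, B:17.2, C:11.5, D:5.2, E:13.9 → nearest is D
(-9.9, -2.8) — d to each: A:20.2, B:21.8, C:16.1, D:7.4, E:18.5 → nearest is D
(11.2, 7.5) — d to each: A:6.9, B:16.3, C:5, D:21.7, E:2.6 → nearest is E
2 of the 3 points have D as nearest.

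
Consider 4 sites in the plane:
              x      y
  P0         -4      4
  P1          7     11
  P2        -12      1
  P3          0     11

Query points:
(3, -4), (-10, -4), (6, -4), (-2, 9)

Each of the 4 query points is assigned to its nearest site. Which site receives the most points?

(3, -4) — d² to each: P0:113, P1:241, P2:250, P3:234 → nearest is P0
(-10, -4) — d² to each: P0:100, P1:514, P2:29, P3:325 → nearest is P2
(6, -4) — d² to each: P0:164, P1:226, P2:349, P3:261 → nearest is P0
(-2, 9) — d² to each: P0:29, P1:85, P2:164, P3:8 → nearest is P3
Tally — P0:2, P2:1, P3:1. P0 captures the most (2).

P0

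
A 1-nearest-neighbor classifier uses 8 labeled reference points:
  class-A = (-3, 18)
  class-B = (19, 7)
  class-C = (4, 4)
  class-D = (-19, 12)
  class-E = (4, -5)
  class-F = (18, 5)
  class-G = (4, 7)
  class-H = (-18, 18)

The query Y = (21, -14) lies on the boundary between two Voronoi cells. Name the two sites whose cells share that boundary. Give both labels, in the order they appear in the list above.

Squared distances from Y to each site:
d²(Y, class-A) = (21−(-3))² + (-14−18)² = 576 + 1024 = 1600
d²(Y, class-B) = (21−19)² + (-14−7)² = 4 + 441 = 445
d²(Y, class-C) = (21−4)² + (-14−4)² = 289 + 324 = 613
d²(Y, class-D) = (21−(-19))² + (-14−12)² = 1600 + 676 = 2276
d²(Y, class-E) = (21−4)² + (-14−(-5))² = 289 + 81 = 370
d²(Y, class-F) = (21−18)² + (-14−5)² = 9 + 361 = 370
d²(Y, class-G) = (21−4)² + (-14−7)² = 289 + 441 = 730
d²(Y, class-H) = (21−(-18))² + (-14−18)² = 1521 + 1024 = 2545
Y is equidistant from class-E and class-F (both at squared distance 370), and every other site is strictly farther — so Y lies on the class-E–class-F Voronoi edge.

class-E and class-F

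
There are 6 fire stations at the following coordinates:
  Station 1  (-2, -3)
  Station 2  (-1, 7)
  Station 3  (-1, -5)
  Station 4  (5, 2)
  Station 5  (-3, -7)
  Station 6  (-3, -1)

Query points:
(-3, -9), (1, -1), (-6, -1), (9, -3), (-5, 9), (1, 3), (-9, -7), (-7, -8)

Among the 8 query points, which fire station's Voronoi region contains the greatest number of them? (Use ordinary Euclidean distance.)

(-3, -9) — d² to each: Station 1:37, Station 2:260, Station 3:20, Station 4:185, Station 5:4, Station 6:64 → nearest is Station 5
(1, -1) — d² to each: Station 1:13, Station 2:68, Station 3:20, Station 4:25, Station 5:52, Station 6:16 → nearest is Station 1
(-6, -1) — d² to each: Station 1:20, Station 2:89, Station 3:41, Station 4:130, Station 5:45, Station 6:9 → nearest is Station 6
(9, -3) — d² to each: Station 1:121, Station 2:200, Station 3:104, Station 4:41, Station 5:160, Station 6:148 → nearest is Station 4
(-5, 9) — d² to each: Station 1:153, Station 2:20, Station 3:212, Station 4:149, Station 5:260, Station 6:104 → nearest is Station 2
(1, 3) — d² to each: Station 1:45, Station 2:20, Station 3:68, Station 4:17, Station 5:116, Station 6:32 → nearest is Station 4
(-9, -7) — d² to each: Station 1:65, Station 2:260, Station 3:68, Station 4:277, Station 5:36, Station 6:72 → nearest is Station 5
(-7, -8) — d² to each: Station 1:50, Station 2:261, Station 3:45, Station 4:244, Station 5:17, Station 6:65 → nearest is Station 5
Tally — Station 1:1, Station 2:1, Station 4:2, Station 5:3, Station 6:1. Station 5 captures the most (3).

Station 5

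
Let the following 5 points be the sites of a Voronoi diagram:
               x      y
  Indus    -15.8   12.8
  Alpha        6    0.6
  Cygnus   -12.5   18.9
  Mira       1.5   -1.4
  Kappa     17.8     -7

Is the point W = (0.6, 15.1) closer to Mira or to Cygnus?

Compare squared distances:
d²(W, Mira) = (0.6−1.5)² + (15.1−(-1.4))² = 0.81 + 272.25 = 273.06
d²(W, Cygnus) = (0.6−(-12.5))² + (15.1−18.9)² = 171.61 + 14.44 = 186.05
273.06 > 186.05, so Cygnus is closer.

Cygnus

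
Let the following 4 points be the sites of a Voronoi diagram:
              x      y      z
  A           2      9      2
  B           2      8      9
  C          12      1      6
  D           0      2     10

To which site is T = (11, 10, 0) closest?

Squared Euclidean distances:
|TA|² = 81 + 1 + 4 = 86
|TB|² = 81 + 4 + 81 = 166
|TC|² = 1 + 81 + 36 = 118
|TD|² = 121 + 64 + 100 = 285
The smallest is to A, so T lies in the Voronoi region of A.

A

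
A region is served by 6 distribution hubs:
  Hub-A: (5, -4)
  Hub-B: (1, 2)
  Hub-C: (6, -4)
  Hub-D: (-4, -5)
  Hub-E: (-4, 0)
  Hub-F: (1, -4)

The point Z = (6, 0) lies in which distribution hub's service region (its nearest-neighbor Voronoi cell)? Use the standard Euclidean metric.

Hub-C

Squared Euclidean distances:
d²(Z, Hub-A) = (6−5)² + (0−(-4))² = 1 + 16 = 17
d²(Z, Hub-B) = (6−1)² + (0−2)² = 25 + 4 = 29
d²(Z, Hub-C) = (6−6)² + (0−(-4))² = 0 + 16 = 16
d²(Z, Hub-D) = (6−(-4))² + (0−(-5))² = 100 + 25 = 125
d²(Z, Hub-E) = (6−(-4))² + (0−0)² = 100 + 0 = 100
d²(Z, Hub-F) = (6−1)² + (0−(-4))² = 25 + 16 = 41
Hub-C is nearest.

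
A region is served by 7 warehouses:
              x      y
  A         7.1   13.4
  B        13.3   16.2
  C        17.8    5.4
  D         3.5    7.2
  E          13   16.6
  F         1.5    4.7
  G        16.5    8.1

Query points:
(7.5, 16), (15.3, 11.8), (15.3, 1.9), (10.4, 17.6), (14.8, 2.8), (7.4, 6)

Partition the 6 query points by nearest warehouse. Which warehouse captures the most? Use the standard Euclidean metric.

(7.5, 16) — d² to each: A:6.92, B:33.68, C:218.45, D:93.44, E:30.61, F:163.69, G:143.41 → nearest is A
(15.3, 11.8) — d² to each: A:69.8, B:23.36, C:47.21, D:160.4, E:28.33, F:240.85, G:15.13 → nearest is G
(15.3, 1.9) — d² to each: A:199.49, B:208.49, C:18.5, D:167.33, E:221.38, F:198.28, G:39.88 → nearest is C
(10.4, 17.6) — d² to each: A:28.53, B:10.37, C:203.6, D:155.77, E:7.76, F:245.62, G:127.46 → nearest is E
(14.8, 2.8) — d² to each: A:171.65, B:181.81, C:15.76, D:147.05, E:193.68, F:180.5, G:30.98 → nearest is C
(7.4, 6) — d² to each: A:54.85, B:138.85, C:108.52, D:16.65, E:143.72, F:36.5, G:87.22 → nearest is D
Tally — A:1, C:2, D:1, E:1, G:1. C captures the most (2).

C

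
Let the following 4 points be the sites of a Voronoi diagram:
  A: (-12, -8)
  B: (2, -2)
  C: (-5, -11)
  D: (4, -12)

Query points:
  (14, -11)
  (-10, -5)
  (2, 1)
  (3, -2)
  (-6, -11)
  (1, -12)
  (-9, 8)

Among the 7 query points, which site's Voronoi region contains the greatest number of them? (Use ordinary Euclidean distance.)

(14, -11) — d² to each: A:685, B:225, C:361, D:101 → nearest is D
(-10, -5) — d² to each: A:13, B:153, C:61, D:245 → nearest is A
(2, 1) — d² to each: A:277, B:9, C:193, D:173 → nearest is B
(3, -2) — d² to each: A:261, B:1, C:145, D:101 → nearest is B
(-6, -11) — d² to each: A:45, B:145, C:1, D:101 → nearest is C
(1, -12) — d² to each: A:185, B:101, C:37, D:9 → nearest is D
(-9, 8) — d² to each: A:265, B:221, C:377, D:569 → nearest is B
Tally — A:1, B:3, C:1, D:2. B captures the most (3).

B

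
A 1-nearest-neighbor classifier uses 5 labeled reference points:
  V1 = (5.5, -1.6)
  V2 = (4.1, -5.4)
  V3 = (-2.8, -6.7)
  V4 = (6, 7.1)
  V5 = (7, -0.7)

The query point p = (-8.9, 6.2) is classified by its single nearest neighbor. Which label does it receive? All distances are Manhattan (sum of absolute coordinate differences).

d(p,V1) = |-8.9−5.5| + |6.2−(-1.6)| = 14.4 + 7.8 = 22.2
d(p,V2) = |-8.9−4.1| + |6.2−(-5.4)| = 13 + 11.6 = 24.6
d(p,V3) = |-8.9−(-2.8)| + |6.2−(-6.7)| = 6.1 + 12.9 = 19
d(p,V4) = |-8.9−6| + |6.2−7.1| = 14.9 + 0.9 = 15.8
d(p,V5) = |-8.9−7| + |6.2−(-0.7)| = 15.9 + 6.9 = 22.8
Minimum is at V4.

V4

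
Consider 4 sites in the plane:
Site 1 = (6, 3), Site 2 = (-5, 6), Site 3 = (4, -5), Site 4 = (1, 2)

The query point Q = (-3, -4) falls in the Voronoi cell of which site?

Site 3

Since √ is increasing, it suffices to compare squared distances:
d²(Q, Site 1) = (-3−6)² + (-4−3)² = 81 + 49 = 130
d²(Q, Site 2) = (-3−(-5))² + (-4−6)² = 4 + 100 = 104
d²(Q, Site 3) = (-3−4)² + (-4−(-5))² = 49 + 1 = 50
d²(Q, Site 4) = (-3−1)² + (-4−2)² = 16 + 36 = 52
Site 3 is nearest.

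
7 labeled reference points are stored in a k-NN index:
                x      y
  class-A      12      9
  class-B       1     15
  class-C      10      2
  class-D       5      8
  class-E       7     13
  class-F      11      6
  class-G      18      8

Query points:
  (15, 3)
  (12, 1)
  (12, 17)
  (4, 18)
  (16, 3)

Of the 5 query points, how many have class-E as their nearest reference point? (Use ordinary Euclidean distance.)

(15, 3) — d² to each: class-A:45, class-B:340, class-C:26, class-D:125, class-E:164, class-F:25, class-G:34 → nearest is class-F
(12, 1) — d² to each: class-A:64, class-B:317, class-C:5, class-D:98, class-E:169, class-F:26, class-G:85 → nearest is class-C
(12, 17) — d² to each: class-A:64, class-B:125, class-C:229, class-D:130, class-E:41, class-F:122, class-G:117 → nearest is class-E
(4, 18) — d² to each: class-A:145, class-B:18, class-C:292, class-D:101, class-E:34, class-F:193, class-G:296 → nearest is class-B
(16, 3) — d² to each: class-A:52, class-B:369, class-C:37, class-D:146, class-E:181, class-F:34, class-G:29 → nearest is class-G
1 of the 5 points has class-E as nearest.

1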